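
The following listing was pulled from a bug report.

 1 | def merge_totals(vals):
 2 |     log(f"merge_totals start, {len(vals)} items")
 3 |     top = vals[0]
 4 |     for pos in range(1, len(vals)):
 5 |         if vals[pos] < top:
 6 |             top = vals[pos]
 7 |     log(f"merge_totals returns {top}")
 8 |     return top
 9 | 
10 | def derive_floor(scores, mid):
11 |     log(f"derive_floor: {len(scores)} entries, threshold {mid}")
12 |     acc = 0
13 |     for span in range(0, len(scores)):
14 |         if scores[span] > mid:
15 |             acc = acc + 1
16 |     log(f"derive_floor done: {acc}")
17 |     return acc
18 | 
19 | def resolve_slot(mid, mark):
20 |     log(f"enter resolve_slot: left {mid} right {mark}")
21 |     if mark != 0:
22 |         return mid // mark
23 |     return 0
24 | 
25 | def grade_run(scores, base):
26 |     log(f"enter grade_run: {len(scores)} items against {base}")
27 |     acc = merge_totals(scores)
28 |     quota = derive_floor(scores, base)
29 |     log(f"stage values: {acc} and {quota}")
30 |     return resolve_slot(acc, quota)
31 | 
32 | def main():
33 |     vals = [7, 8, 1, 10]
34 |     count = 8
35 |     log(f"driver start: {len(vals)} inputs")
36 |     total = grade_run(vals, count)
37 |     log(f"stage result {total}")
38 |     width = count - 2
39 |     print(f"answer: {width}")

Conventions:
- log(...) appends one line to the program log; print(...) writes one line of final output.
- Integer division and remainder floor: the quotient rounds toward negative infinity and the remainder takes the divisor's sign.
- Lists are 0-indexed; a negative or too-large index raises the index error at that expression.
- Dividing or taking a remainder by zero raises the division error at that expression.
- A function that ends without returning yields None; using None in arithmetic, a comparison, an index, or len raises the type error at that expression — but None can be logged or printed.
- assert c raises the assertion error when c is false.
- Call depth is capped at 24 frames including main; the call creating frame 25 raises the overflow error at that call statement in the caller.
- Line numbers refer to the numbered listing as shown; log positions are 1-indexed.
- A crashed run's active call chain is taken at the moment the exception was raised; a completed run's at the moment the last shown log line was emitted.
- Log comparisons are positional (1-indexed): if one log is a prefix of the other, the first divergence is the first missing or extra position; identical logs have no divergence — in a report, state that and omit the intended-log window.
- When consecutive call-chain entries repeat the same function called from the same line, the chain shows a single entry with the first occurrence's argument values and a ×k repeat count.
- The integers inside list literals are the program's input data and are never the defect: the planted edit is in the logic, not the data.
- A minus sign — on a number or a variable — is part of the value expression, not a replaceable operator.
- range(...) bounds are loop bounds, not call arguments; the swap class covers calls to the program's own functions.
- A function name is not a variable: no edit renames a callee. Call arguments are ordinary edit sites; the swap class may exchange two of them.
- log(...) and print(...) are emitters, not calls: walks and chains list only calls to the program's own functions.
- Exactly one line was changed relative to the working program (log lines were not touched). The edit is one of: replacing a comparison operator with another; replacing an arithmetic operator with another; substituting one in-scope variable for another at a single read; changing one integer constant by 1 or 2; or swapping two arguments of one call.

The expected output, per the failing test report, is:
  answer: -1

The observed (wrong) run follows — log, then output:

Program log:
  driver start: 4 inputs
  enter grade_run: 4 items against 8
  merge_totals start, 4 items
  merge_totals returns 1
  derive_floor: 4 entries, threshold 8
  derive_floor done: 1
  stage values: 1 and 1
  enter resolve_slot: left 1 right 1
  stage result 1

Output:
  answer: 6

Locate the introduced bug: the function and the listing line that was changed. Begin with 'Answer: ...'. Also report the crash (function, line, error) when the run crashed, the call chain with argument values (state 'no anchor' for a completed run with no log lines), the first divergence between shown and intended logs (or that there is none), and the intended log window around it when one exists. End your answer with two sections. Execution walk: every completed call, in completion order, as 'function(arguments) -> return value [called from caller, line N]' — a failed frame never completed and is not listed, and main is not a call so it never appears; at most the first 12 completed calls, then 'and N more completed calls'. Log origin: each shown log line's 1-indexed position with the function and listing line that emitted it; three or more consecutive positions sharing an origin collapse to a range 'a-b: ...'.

Answer: the defect is in main at line 38.
Core observation: Log streams are identical — the defect surfaces only in the printed output.
Call chain: main.
First divergence: there is none — every log position agrees.
Execution walk:
  merge_totals([7, 8, 1, 10]) -> 1  [called from grade_run, line 27]
  derive_floor([7, 8, 1, 10], 8) -> 1  [called from grade_run, line 28]
  resolve_slot(1, 1) -> 1  [called from grade_run, line 30]
  grade_run([7, 8, 1, 10], 8) -> 1  [called from main, line 36]
Log origin:
  1: from main, line 35
  2: from grade_run, line 26
  3: from merge_totals, line 2
  4: from merge_totals, line 7
  5: from derive_floor, line 11
  6: from derive_floor, line 16
  7: from grade_run, line 29
  8: from resolve_slot, line 20
  9: from main, line 37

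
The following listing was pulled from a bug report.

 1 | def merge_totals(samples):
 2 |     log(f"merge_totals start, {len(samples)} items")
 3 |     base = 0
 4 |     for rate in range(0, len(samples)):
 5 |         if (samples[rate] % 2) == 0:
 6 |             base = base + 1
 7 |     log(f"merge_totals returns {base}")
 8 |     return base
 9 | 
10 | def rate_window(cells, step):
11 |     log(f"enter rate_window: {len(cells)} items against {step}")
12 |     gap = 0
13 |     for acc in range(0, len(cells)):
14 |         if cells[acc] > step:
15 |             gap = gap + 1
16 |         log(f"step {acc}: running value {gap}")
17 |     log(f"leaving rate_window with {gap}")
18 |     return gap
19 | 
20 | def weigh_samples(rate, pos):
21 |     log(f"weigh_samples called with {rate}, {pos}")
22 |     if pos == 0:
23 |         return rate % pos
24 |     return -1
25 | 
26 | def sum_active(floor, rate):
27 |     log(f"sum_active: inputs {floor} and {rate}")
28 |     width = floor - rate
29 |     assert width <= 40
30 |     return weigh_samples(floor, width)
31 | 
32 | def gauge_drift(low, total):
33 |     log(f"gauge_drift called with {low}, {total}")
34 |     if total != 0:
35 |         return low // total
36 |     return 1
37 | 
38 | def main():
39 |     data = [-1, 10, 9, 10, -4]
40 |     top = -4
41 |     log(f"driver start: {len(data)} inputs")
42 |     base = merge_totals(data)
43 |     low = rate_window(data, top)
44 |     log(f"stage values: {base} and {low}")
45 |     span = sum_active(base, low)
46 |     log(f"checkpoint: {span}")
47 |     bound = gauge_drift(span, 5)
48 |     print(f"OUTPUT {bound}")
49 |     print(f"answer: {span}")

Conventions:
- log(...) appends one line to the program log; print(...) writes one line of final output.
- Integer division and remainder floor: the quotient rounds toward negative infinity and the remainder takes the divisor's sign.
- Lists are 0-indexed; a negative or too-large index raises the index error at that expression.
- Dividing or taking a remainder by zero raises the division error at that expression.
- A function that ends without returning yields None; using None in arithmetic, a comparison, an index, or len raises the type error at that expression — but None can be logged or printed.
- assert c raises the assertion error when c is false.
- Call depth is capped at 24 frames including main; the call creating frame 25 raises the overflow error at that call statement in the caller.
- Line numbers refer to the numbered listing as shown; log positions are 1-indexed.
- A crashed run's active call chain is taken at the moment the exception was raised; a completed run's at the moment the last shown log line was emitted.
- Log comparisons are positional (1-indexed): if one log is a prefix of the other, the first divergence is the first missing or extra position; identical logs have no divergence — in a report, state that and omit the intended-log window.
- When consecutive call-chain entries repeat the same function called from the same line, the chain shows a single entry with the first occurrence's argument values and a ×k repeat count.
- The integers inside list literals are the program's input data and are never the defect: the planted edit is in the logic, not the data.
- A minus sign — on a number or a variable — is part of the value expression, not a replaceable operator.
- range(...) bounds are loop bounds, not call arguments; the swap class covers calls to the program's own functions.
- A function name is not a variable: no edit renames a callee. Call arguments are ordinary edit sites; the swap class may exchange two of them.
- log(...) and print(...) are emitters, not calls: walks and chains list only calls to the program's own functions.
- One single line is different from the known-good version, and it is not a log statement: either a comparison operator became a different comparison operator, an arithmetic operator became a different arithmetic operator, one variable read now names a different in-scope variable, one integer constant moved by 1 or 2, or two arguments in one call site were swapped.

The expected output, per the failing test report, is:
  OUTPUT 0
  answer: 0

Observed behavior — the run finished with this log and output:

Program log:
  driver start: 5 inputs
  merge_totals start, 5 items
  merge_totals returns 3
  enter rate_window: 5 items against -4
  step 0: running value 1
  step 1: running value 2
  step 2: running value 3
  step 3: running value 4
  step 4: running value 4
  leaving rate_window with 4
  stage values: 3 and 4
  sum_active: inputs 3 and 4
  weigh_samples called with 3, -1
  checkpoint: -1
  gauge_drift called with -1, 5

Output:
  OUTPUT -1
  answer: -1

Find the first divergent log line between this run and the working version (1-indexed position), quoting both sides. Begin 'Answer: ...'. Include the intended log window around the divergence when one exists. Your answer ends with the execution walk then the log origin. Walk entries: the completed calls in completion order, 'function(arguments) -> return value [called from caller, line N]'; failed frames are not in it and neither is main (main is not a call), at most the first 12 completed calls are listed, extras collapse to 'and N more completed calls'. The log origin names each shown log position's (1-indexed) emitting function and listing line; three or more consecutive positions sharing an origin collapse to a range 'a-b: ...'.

Answer: at position 14 the run shows 'checkpoint: -1' where the working version logs 'checkpoint: 0'.
Intended log window:
  12: sum_active: inputs 3 and 4
  13: weigh_samples called with 3, -1
  14: checkpoint: 0
  15: gauge_drift called with 0, 5
Execution walk:
  merge_totals([-1, 10, 9, 10, -4]) -> 3  [called from main, line 42]
  rate_window([-1, 10, 9, 10, -4], -4) -> 4  [called from main, line 43]
  weigh_samples(3, -1) -> -1  [called from sum_active, line 30]
  sum_active(3, 4) -> -1  [called from main, line 45]
  gauge_drift(-1, 5) -> -1  [called from main, line 47]
Log origins:
  1: emitted by main (line 41)
  2: emitted by merge_totals (line 2)
  3: emitted by merge_totals (line 7)
  4: emitted by rate_window (line 11)
  5-9: emitted by rate_window (line 16)
  10: emitted by rate_window (line 17)
  11: emitted by main (line 44)
  12: emitted by sum_active (line 27)
  13: emitted by weigh_samples (line 21)
  14: emitted by main (line 46)
  15: emitted by gauge_drift (line 33)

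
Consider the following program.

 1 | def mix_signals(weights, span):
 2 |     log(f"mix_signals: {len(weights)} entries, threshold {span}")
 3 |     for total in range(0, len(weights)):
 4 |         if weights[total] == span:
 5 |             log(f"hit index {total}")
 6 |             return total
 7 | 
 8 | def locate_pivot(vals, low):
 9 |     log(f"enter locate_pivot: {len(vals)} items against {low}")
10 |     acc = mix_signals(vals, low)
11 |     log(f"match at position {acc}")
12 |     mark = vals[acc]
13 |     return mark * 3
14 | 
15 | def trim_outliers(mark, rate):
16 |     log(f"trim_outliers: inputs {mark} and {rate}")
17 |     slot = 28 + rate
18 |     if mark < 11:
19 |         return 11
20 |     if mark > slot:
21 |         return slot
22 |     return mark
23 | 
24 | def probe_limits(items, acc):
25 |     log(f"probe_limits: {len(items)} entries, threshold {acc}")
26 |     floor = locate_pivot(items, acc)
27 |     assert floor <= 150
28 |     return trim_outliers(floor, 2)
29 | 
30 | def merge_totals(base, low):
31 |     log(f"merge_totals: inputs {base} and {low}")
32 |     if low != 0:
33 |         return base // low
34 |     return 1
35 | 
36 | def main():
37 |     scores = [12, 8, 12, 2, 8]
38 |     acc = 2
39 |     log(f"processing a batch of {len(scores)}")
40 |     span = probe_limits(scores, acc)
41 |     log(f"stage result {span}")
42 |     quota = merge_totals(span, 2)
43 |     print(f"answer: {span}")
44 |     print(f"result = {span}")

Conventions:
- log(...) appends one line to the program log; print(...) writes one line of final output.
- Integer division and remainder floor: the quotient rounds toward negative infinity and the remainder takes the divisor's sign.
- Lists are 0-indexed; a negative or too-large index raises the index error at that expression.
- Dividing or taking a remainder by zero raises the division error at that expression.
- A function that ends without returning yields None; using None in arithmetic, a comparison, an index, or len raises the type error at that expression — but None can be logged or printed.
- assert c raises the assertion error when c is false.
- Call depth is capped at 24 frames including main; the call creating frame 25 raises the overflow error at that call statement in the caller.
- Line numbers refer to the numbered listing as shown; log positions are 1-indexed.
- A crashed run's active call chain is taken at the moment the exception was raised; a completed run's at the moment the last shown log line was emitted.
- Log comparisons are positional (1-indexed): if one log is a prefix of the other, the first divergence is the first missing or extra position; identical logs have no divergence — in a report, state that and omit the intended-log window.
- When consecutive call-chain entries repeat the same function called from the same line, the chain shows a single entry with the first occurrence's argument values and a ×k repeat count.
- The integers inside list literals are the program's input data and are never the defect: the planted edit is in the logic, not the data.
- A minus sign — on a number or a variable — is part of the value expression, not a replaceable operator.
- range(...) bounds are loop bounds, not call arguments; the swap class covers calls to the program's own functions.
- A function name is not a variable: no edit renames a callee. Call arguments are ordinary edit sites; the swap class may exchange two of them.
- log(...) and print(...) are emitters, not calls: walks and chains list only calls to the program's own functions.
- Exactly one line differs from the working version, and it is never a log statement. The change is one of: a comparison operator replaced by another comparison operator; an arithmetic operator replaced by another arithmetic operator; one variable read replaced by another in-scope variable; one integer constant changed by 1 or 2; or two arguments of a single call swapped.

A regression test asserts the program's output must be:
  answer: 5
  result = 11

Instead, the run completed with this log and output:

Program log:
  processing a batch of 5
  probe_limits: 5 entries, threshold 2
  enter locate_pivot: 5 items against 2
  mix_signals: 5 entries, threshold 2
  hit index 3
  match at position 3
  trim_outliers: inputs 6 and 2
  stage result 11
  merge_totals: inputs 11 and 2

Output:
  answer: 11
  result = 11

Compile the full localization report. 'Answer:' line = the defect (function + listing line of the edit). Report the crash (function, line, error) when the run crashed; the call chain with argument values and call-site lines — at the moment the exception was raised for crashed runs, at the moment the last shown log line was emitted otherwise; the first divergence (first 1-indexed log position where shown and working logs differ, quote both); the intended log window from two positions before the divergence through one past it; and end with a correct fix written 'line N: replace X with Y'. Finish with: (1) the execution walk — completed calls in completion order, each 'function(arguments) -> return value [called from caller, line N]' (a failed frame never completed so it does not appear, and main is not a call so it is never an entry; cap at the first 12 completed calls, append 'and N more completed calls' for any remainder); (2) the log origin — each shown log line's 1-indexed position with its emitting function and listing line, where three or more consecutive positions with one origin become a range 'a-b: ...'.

Answer: the defect is in main at line 43.
The tell: Every logged value matches the working version; the printed result is what differs.
Call chain: main -> merge_totals(11, 2) (called at line 42).
First divergence: none (the log streams are identical).
Execution walk:
  mix_signals([12, 8, 12, 2, 8], 2) -> 3  [called from locate_pivot, line 10]
  locate_pivot([12, 8, 12, 2, 8], 2) -> 6  [called from probe_limits, line 26]
  trim_outliers(6, 2) -> 11  [called from probe_limits, line 28]
  probe_limits([12, 8, 12, 2, 8], 2) -> 11  [called from main, line 40]
  merge_totals(11, 2) -> 5  [called from main, line 42]
Log line origins:
  1: logged in main at line 39
  2: logged in probe_limits at line 25
  3: logged in locate_pivot at line 9
  4: logged in mix_signals at line 2
  5: logged in mix_signals at line 5
  6: logged in locate_pivot at line 11
  7: logged in trim_outliers at line 16
  8: logged in main at line 41
  9: logged in merge_totals at line 31
A correct fix: line 43: replace `span` with `quota`.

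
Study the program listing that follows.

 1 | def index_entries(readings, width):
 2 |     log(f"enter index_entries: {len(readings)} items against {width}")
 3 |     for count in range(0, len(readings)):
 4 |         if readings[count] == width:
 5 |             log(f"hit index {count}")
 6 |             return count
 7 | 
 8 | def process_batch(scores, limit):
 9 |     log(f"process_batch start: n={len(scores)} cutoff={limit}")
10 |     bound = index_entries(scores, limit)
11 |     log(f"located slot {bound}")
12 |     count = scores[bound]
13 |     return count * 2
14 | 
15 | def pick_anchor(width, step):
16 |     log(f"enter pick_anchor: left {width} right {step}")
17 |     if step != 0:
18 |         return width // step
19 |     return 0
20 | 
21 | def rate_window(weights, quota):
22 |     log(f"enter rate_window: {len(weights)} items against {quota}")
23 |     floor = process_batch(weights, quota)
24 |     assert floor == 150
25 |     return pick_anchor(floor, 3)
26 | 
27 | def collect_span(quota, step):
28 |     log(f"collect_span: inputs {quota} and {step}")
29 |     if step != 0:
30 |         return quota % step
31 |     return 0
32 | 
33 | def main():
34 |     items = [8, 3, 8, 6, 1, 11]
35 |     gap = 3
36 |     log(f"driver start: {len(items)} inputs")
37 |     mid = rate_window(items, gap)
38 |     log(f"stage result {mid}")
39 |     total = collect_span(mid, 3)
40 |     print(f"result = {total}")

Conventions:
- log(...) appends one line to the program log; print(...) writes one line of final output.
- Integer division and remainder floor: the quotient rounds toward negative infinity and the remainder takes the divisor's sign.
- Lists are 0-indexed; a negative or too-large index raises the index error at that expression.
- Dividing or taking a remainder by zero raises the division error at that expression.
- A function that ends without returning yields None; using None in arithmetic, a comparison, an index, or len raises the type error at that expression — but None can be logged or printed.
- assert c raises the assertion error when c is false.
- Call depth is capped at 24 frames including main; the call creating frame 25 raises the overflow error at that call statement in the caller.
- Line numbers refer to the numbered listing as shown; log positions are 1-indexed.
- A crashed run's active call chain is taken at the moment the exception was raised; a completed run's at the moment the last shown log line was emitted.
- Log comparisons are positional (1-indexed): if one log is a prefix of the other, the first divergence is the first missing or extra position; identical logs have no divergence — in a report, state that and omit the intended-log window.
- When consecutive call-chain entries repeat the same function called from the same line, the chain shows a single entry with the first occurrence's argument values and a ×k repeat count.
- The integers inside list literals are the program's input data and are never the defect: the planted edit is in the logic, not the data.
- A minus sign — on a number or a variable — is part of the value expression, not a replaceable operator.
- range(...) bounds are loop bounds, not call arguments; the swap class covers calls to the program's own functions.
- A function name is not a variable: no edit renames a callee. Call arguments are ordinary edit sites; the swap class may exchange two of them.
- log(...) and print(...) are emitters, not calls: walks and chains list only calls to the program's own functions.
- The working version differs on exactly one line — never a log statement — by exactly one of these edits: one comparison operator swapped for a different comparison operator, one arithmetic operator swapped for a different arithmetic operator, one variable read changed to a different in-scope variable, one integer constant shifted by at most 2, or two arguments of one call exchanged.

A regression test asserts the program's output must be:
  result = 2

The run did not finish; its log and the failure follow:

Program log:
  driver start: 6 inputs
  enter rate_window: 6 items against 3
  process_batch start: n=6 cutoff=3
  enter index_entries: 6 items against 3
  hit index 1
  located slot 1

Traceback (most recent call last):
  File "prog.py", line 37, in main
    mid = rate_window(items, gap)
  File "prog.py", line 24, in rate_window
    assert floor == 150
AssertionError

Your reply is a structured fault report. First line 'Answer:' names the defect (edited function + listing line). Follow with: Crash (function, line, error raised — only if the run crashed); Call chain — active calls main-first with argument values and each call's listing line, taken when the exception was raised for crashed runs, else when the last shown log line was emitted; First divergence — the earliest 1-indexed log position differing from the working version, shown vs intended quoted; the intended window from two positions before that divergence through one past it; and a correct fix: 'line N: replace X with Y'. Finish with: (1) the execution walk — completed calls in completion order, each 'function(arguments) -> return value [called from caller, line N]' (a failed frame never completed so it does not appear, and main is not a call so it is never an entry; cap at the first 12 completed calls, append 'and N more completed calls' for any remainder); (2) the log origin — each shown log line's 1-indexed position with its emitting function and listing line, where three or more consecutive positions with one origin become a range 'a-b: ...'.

Answer: the defect is in rate_window at line 24.
The tell: Only 6 log lines were emitted before the run died; the intended continuation was 'enter pick_anchor: left 6 right 3'.
Crash: rate_window, line 24, AssertionError.
Call chain: main -> rate_window([8, 3, 8, 6, 1, 11], 3) (called at line 37).
First divergence: position 7 (shown log ended at 6 lines; the working version continues: 'enter pick_anchor: left 6 right 3').
Intended log window:
  5: hit index 1
  6: located slot 1
  7: enter pick_anchor: left 6 right 3
  8: stage result 2
Execution walk:
  index_entries([8, 3, 8, 6, 1, 11], 3) -> 1  [called from process_batch, line 10]
  process_batch([8, 3, 8, 6, 1, 11], 3) -> 6  [called from rate_window, line 23]
Log line origins:
  1: emitted by main (line 36)
  2: emitted by rate_window (line 22)
  3: emitted by process_batch (line 9)
  4: emitted by index_entries (line 2)
  5: emitted by index_entries (line 5)
  6: emitted by process_batch (line 11)
A correct fix: line 24: replace `==` with `<=`.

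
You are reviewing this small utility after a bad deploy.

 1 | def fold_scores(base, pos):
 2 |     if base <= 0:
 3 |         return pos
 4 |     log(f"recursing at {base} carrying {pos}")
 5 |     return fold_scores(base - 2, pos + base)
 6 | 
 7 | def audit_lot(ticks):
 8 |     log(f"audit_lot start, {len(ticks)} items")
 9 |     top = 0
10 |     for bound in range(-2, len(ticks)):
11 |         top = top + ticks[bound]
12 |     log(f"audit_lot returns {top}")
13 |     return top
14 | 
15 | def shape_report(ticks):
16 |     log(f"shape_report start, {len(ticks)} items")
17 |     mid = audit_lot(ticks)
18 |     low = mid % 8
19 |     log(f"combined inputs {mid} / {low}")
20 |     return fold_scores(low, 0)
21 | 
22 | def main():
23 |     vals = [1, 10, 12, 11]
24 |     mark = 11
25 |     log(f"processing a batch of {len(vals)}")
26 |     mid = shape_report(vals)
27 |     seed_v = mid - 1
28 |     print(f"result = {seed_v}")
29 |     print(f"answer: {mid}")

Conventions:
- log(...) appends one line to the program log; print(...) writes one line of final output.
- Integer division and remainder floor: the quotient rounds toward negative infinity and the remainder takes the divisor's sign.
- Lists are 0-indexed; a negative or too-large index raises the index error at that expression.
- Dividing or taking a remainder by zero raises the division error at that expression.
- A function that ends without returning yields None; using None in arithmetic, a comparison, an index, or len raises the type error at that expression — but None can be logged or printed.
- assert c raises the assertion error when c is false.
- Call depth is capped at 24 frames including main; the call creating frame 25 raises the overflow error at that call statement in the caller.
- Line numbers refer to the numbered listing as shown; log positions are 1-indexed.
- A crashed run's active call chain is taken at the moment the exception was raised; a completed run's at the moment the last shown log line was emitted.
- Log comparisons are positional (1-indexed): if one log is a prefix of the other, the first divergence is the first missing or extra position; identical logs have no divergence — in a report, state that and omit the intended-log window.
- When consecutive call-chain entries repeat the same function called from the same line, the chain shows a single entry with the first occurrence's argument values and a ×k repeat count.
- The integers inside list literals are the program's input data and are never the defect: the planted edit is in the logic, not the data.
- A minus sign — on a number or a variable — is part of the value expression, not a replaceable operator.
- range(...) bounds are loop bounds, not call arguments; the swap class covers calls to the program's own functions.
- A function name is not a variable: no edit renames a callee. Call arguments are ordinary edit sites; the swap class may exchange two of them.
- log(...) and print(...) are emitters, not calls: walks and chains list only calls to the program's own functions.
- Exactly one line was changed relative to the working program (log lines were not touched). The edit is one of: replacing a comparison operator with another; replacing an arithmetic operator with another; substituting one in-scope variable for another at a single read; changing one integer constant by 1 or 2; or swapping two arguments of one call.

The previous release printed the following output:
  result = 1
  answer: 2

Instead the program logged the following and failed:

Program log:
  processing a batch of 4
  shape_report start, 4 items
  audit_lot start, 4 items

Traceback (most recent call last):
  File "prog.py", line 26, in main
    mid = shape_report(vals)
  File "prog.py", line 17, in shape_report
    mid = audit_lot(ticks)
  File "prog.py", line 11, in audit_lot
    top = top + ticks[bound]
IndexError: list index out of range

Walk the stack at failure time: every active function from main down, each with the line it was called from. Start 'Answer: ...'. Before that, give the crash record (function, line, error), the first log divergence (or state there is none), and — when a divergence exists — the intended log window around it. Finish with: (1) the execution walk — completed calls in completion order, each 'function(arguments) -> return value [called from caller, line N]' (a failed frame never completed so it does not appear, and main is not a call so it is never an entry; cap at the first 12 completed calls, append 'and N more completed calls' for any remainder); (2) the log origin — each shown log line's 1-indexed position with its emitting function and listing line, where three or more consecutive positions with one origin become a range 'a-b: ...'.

Answer: main -> shape_report (called at line 26) -> audit_lot (called at line 17).
Key observation: The faulty run's log stops after 3 lines; the working version's next line would be 'audit_lot returns 34'.
Crash: audit_lot, line 11, IndexError.
First divergence: position 4; the shown log stops at 3 lines while the working version next logs 'audit_lot returns 34'.
Intended log window:
  2: shape_report start, 4 items
  3: audit_lot start, 4 items
  4: audit_lot returns 34
  5: combined inputs 34 / 2
Execution walk:
  (no call completed)
Log origins:
  1: emitted by main (line 25)
  2: emitted by shape_report (line 16)
  3: emitted by audit_lot (line 8)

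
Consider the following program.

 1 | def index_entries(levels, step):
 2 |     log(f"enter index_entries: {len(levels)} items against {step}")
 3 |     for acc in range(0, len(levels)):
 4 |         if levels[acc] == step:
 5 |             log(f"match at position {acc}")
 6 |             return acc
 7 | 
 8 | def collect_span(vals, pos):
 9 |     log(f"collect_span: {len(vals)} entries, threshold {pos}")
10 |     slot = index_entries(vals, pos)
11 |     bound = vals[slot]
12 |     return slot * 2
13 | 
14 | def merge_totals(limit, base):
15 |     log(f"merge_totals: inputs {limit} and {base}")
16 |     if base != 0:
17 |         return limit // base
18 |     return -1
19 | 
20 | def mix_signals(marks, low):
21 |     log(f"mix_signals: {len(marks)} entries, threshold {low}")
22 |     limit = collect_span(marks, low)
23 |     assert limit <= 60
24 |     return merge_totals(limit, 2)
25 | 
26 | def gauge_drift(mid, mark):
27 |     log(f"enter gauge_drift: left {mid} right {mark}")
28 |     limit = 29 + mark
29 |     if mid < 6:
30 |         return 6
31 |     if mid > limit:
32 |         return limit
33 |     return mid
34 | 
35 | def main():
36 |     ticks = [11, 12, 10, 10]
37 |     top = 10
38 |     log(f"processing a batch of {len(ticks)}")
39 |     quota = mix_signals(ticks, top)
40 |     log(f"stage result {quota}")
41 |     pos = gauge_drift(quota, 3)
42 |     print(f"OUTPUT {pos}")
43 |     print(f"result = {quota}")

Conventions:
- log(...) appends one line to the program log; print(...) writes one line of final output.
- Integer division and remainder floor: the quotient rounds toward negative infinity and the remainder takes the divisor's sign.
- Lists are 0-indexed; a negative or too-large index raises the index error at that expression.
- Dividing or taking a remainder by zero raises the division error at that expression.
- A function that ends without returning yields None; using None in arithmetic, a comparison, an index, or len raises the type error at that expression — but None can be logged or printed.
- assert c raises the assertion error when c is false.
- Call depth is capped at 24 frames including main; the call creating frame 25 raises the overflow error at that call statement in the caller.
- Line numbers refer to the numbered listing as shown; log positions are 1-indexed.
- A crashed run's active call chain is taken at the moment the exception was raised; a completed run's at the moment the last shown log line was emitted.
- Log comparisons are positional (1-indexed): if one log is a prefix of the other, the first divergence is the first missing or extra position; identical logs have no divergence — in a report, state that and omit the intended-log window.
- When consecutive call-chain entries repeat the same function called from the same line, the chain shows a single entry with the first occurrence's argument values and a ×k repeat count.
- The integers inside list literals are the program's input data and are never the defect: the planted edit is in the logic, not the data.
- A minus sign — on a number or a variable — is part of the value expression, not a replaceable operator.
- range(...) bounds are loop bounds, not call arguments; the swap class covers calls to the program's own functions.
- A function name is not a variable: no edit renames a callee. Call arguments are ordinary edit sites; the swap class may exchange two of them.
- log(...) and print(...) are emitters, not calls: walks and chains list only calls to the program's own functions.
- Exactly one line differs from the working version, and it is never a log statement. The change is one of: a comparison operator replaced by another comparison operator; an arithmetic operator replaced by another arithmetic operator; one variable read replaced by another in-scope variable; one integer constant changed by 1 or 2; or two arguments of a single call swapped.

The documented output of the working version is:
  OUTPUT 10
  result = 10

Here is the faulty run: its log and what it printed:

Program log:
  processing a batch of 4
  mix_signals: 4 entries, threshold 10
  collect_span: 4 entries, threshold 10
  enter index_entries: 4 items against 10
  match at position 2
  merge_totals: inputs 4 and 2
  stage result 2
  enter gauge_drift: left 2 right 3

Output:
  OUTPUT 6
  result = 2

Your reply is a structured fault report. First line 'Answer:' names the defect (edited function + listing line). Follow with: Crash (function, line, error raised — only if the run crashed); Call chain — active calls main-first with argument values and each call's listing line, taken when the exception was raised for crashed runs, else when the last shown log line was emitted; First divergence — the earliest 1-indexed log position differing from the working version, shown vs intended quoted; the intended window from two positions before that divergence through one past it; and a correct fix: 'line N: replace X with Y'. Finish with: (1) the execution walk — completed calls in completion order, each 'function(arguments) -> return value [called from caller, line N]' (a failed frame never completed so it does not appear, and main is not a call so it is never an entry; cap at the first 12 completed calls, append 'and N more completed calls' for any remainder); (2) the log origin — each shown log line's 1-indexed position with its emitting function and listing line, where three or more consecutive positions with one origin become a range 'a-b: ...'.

Answer: the defect is in collect_span at line 12.
Key observation: At log position 6 the runs split — shown 'merge_totals: inputs 4 and 2', but the working version logs 'merge_totals: inputs 20 and 2'.
Call chain: main -> gauge_drift(2, 3) (called at line 41).
First divergence: position 6; shown 'merge_totals: inputs 4 and 2' vs intended 'merge_totals: inputs 20 and 2'.
Intended log window:
  4: enter index_entries: 4 items against 10
  5: match at position 2
  6: merge_totals: inputs 20 and 2
  7: stage result 10
Execution walk:
  index_entries([11, 12, 10, 10], 10) -> 2  [called from collect_span, line 10]
  collect_span([11, 12, 10, 10], 10) -> 4  [called from mix_signals, line 22]
  merge_totals(4, 2) -> 2  [called from mix_signals, line 24]
  mix_signals([11, 12, 10, 10], 10) -> 2  [called from main, line 39]
  gauge_drift(2, 3) -> 6  [called from main, line 41]
Log origin:
  1 — main, line 38
  2 — mix_signals, line 21
  3 — collect_span, line 9
  4 — index_entries, line 2
  5 — index_entries, line 5
  6 — merge_totals, line 15
  7 — main, line 40
  8 — gauge_drift, line 27
A correct fix: line 12: replace `slot` with `bound`.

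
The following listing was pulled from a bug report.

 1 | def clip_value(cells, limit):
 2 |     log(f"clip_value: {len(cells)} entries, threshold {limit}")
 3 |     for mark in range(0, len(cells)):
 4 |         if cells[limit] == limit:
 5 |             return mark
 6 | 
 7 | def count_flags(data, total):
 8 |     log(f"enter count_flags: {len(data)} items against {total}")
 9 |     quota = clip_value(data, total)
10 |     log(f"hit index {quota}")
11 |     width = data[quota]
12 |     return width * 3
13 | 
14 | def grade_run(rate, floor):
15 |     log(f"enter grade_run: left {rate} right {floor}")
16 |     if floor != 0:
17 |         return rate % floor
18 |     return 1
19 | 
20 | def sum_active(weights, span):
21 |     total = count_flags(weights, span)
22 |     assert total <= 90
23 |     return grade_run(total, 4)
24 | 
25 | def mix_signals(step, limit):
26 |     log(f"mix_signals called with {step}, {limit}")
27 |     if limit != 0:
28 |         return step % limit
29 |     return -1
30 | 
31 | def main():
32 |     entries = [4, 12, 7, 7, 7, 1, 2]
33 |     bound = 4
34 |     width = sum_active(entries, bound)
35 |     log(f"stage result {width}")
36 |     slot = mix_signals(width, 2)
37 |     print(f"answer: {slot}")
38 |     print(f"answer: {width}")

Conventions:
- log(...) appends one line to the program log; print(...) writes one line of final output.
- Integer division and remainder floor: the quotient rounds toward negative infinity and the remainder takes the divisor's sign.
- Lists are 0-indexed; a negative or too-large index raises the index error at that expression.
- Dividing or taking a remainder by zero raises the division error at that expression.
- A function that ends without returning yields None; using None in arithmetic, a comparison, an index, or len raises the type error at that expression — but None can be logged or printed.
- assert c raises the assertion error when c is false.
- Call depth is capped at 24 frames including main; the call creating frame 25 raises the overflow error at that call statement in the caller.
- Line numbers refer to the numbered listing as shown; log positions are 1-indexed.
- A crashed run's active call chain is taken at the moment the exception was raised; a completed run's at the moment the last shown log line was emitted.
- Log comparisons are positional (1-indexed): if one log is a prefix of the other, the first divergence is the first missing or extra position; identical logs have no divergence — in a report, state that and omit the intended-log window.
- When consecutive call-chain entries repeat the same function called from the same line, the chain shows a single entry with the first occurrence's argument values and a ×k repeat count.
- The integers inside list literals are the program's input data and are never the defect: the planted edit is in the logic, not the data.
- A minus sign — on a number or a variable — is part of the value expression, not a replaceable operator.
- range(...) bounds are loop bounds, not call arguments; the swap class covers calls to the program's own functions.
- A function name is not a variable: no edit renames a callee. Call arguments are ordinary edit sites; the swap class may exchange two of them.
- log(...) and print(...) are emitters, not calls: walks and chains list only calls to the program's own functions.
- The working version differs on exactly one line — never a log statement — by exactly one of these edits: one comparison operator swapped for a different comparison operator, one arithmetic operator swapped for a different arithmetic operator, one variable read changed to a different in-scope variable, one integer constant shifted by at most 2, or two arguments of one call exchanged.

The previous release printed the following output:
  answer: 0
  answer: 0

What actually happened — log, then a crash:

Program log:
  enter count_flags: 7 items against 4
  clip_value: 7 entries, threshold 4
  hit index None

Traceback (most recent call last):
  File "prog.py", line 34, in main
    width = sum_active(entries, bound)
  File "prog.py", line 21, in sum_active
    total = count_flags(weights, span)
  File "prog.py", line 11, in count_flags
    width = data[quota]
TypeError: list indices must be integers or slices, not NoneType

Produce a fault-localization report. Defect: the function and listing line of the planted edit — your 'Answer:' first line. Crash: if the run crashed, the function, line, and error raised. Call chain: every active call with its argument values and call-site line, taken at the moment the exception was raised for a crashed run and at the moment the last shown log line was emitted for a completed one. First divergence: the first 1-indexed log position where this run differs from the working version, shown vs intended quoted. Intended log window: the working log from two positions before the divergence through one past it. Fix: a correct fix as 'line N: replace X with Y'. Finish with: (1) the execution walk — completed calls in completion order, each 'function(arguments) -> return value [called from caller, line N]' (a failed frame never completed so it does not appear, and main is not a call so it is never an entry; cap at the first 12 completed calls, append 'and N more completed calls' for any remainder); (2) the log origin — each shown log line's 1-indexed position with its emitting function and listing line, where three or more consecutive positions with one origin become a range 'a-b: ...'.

Answer: the defect is in clip_value at line 4.
Core observation: Everything matches until log position 3, which reads 'hit index None' in place of 'hit index 0'.
Crash: count_flags, line 11, TypeError.
Call chain: main -> sum_active([4, 12, 7, 7, 7, 1, 2], 4) (called at line 34) -> count_flags([4, 12, 7, 7, 7, 1, 2], 4) (called at line 21).
First divergence: at position 3 the run shows 'hit index None' where the working version logs 'hit index 0'.
Intended log window:
  1: enter count_flags: 7 items against 4
  2: clip_value: 7 entries, threshold 4
  3: hit index 0
  4: enter grade_run: left 12 right 4
Execution walk:
  clip_value([4, 12, 7, 7, 7, 1, 2], 4) -> None  [called from count_flags, line 9]
Log origins:
  1: from count_flags, line 8
  2: from clip_value, line 2
  3: from count_flags, line 10
A correct fix: line 4: replace `cells[limit]` with `cells[mark]`.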